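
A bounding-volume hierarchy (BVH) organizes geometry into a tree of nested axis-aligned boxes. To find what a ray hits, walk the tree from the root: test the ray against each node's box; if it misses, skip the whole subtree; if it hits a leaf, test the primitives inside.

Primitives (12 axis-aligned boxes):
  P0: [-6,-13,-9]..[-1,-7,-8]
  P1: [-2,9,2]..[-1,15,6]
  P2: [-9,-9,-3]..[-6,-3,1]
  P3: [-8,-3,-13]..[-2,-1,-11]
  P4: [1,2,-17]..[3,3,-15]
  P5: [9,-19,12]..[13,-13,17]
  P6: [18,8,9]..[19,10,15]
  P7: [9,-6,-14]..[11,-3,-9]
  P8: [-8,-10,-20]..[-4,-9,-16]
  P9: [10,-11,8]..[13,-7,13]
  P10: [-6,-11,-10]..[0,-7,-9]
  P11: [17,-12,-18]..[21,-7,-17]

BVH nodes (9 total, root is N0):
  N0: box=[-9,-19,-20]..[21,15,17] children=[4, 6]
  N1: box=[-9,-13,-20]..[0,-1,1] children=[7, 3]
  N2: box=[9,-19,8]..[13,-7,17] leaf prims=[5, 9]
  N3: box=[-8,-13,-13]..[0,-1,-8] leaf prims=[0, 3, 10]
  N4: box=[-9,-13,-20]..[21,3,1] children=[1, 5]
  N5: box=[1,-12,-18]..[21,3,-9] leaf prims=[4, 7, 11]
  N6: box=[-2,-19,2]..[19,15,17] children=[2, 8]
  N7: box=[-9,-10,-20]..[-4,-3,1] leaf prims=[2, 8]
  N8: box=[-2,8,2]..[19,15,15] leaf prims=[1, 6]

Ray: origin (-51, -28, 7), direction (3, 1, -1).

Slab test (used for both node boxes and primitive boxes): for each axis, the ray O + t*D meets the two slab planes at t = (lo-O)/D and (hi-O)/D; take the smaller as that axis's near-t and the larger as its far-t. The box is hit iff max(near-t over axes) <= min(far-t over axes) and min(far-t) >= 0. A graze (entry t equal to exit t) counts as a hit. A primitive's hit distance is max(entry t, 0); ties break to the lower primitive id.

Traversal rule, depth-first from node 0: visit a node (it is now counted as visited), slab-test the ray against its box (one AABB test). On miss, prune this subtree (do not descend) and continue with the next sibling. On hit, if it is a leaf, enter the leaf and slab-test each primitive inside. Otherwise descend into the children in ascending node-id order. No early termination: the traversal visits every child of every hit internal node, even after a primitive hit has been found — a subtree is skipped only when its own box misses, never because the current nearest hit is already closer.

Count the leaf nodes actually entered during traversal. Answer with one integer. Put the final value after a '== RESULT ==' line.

Traverse from the root:
N0 x:[14,24] y:[9,43] z:[-10,27] -> hit [14,24], descend [4, 6]
  N4 x:[14,24] y:[15,31] z:[6,27] -> hit [15,24], descend [1, 5]
    N1 x:[14,17] y:[15,27] z:[6,27] -> hit [15,17], descend [3, 7]
      N3 x:[43/3,17] y:[15,27] z:[15,20] -> hit [15,17] leaf, test {P0@t=15, P3(miss), P10@t=17}
      N7 x:[14,47/3] y:[18,25] z:[6,27] -> miss, prune
    N5 x:[52/3,24] y:[16,31] z:[16,25] -> hit [52/3,24] leaf, test {P4(miss), P7(miss), P11(miss)}
  N6 x:[49/3,70/3] y:[9,43] z:[-10,5] -> miss, prune

7 AABB tests over nodes [0, 4, 1, 3, 7, 5, 6]; 2 leaves entered; closest P0.

== RESULT ==
2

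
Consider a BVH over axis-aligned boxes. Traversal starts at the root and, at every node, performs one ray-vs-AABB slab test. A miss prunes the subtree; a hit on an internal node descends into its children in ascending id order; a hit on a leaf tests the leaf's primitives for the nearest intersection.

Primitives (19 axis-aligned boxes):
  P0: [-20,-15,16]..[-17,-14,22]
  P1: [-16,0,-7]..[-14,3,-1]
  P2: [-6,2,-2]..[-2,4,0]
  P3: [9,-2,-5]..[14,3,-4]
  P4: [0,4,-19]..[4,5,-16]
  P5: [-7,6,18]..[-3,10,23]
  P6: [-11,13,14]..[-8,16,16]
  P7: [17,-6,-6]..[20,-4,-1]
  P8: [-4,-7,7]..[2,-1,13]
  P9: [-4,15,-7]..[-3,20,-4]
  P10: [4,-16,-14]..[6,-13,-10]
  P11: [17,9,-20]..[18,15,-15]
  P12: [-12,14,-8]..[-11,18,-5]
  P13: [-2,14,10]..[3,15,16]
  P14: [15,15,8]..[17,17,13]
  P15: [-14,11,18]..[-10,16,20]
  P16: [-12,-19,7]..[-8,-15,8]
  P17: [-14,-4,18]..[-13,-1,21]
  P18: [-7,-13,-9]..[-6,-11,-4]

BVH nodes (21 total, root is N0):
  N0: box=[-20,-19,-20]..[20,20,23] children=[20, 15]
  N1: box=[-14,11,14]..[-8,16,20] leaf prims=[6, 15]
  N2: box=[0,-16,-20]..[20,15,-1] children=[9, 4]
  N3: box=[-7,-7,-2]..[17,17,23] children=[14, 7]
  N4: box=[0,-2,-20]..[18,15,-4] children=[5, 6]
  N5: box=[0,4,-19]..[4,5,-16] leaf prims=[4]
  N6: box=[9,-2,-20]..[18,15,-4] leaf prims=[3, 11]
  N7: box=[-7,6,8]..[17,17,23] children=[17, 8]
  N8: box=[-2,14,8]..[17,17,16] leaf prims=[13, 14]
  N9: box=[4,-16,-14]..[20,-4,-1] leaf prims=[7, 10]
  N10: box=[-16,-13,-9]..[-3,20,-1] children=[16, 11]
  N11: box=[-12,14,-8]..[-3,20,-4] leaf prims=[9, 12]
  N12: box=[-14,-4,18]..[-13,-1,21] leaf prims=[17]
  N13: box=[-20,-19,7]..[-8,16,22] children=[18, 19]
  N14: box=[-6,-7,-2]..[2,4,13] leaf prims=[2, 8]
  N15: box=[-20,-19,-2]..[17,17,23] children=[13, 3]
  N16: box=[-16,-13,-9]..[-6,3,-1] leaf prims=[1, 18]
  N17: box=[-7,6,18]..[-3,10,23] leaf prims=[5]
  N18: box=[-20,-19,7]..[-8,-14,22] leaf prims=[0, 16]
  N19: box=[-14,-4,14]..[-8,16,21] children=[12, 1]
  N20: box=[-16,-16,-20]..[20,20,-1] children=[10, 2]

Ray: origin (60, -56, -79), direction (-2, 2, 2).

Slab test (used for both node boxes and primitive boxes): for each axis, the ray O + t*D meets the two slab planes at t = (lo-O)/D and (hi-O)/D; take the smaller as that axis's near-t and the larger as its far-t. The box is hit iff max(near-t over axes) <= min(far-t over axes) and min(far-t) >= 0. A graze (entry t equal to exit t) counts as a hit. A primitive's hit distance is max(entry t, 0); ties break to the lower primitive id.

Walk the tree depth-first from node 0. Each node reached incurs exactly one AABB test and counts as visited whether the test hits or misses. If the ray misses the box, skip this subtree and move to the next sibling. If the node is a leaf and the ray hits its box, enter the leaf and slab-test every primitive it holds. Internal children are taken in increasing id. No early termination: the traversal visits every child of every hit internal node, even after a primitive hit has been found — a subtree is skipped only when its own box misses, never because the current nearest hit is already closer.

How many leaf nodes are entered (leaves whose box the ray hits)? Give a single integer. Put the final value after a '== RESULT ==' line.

Trace the traversal:
N0 x:[20,40] y:[37/2,38] z:[59/2,51] -> hit [59/2,38], descend [15, 20]
  N15 x:[43/2,40] y:[37/2,73/2] z:[77/2,51] -> miss, prune
  N20 x:[20,38] y:[20,38] z:[59/2,39] -> hit [59/2,38], descend [2, 10]
    N2 x:[20,30] y:[20,71/2] z:[59/2,39] -> hit [59/2,30], descend [4, 9]
      N4 x:[21,30] y:[27,71/2] z:[59/2,75/2] -> hit [59/2,30], descend [5, 6]
        N5 x:[28,30] y:[30,61/2] z:[30,63/2] -> hit [30,30] leaf, test {P4@t=30}
        N6 x:[21,51/2] y:[27,71/2] z:[59/2,75/2] -> miss, prune
      N9 x:[20,28] y:[20,26] z:[65/2,39] -> miss, prune
    N10 x:[63/2,38] y:[43/2,38] z:[35,39] -> hit [35,38], descend [11, 16]
      N11 x:[63/2,36] y:[35,38] z:[71/2,75/2] -> hit [71/2,36] leaf, test {P9(miss), P12@t=71/2}
      N16 x:[33,38] y:[43/2,59/2] z:[35,39] -> miss, prune

Summary -> nodes [0, 15, 20, 2, 4, 5, 6, 9, 10, 11, 16]; box-tests=11; leaf-entries=2; first=P4

== RESULT ==
2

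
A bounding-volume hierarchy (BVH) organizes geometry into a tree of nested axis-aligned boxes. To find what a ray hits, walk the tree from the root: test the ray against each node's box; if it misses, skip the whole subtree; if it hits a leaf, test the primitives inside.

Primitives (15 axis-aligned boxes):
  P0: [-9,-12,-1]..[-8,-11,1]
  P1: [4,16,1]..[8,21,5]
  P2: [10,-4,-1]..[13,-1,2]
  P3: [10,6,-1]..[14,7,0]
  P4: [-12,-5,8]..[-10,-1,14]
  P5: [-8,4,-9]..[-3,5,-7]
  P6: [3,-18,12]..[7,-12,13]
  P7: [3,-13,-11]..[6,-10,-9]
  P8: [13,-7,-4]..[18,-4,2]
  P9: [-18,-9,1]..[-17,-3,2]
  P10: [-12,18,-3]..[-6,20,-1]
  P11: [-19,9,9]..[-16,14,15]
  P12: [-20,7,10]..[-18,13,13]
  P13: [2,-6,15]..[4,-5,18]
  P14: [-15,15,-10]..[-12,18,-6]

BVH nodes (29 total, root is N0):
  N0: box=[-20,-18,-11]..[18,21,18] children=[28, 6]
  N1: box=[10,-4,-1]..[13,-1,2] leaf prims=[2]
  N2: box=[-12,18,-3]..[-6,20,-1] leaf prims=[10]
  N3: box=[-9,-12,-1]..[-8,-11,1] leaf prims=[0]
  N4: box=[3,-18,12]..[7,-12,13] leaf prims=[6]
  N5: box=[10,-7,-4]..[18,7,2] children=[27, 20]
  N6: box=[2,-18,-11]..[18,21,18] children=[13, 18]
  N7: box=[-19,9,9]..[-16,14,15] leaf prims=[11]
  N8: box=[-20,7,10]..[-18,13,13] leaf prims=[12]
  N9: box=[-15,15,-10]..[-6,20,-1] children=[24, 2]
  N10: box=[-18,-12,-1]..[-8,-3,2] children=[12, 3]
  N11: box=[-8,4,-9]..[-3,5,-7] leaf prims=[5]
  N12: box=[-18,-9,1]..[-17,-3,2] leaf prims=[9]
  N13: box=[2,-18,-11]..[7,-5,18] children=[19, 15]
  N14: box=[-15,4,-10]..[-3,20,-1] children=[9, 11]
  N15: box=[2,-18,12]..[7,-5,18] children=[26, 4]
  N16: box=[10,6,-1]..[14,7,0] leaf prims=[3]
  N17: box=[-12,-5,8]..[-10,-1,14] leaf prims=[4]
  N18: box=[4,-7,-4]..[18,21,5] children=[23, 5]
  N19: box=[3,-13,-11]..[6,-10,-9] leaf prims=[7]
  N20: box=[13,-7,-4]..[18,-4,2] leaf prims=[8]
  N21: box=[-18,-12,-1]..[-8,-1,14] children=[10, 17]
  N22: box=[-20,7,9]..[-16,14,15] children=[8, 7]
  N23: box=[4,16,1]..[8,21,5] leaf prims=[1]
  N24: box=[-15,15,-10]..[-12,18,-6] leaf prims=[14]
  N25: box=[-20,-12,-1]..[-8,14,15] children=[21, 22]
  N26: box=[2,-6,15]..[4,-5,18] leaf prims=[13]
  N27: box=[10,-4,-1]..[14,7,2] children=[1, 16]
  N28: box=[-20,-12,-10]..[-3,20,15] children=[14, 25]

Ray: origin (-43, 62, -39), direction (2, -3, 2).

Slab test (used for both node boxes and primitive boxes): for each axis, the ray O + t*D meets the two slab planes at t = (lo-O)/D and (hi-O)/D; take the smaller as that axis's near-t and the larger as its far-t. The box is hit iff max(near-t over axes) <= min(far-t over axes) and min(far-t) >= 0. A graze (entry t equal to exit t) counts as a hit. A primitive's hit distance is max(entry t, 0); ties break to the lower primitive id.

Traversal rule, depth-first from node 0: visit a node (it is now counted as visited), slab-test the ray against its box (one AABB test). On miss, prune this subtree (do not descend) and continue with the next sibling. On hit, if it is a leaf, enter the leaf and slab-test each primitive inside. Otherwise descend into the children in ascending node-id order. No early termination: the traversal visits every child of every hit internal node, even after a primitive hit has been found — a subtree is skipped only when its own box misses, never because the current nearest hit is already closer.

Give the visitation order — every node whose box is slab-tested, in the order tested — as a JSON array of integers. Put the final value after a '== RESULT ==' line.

Trace the traversal:
N0 x:[23/2,61/2] y:[41/3,80/3] z:[14,57/2] -> hit [14,80/3], descend [6, 28]
  N6 x:[45/2,61/2] y:[41/3,80/3] z:[14,57/2] -> hit [45/2,80/3], descend [13, 18]
    N13 x:[45/2,25] y:[67/3,80/3] z:[14,57/2] -> hit [45/2,25], descend [15, 19]
      N15 x:[45/2,25] y:[67/3,80/3] z:[51/2,57/2] -> miss, prune
      N19 x:[23,49/2] y:[24,25] z:[14,15] -> miss, prune
    N18 x:[47/2,61/2] y:[41/3,23] z:[35/2,22] -> miss, prune
  N28 x:[23/2,20] y:[14,74/3] z:[29/2,27] -> hit [29/2,20], descend [14, 25]
    N14 x:[14,20] y:[14,58/3] z:[29/2,19] -> hit [29/2,19], descend [9, 11]
      N9 x:[14,37/2] y:[14,47/3] z:[29/2,19] -> hit [29/2,47/3], descend [2, 24]
        N2 x:[31/2,37/2] y:[14,44/3] z:[18,19] -> miss, prune
        N24 x:[14,31/2] y:[44/3,47/3] z:[29/2,33/2] -> hit [44/3,31/2] leaf, test {P14@t=44/3}
      N11 x:[35/2,20] y:[19,58/3] z:[15,16] -> miss, prune
    N25 x:[23/2,35/2] y:[16,74/3] z:[19,27] -> miss, prune

13 AABB tests over nodes [0, 6, 13, 15, 19, 18, 28, 14, 9, 2, 24, 11, 25]; 1 leaf entered; closest P14.

== RESULT ==
[0, 6, 13, 15, 19, 18, 28, 14, 9, 2, 24, 11, 25]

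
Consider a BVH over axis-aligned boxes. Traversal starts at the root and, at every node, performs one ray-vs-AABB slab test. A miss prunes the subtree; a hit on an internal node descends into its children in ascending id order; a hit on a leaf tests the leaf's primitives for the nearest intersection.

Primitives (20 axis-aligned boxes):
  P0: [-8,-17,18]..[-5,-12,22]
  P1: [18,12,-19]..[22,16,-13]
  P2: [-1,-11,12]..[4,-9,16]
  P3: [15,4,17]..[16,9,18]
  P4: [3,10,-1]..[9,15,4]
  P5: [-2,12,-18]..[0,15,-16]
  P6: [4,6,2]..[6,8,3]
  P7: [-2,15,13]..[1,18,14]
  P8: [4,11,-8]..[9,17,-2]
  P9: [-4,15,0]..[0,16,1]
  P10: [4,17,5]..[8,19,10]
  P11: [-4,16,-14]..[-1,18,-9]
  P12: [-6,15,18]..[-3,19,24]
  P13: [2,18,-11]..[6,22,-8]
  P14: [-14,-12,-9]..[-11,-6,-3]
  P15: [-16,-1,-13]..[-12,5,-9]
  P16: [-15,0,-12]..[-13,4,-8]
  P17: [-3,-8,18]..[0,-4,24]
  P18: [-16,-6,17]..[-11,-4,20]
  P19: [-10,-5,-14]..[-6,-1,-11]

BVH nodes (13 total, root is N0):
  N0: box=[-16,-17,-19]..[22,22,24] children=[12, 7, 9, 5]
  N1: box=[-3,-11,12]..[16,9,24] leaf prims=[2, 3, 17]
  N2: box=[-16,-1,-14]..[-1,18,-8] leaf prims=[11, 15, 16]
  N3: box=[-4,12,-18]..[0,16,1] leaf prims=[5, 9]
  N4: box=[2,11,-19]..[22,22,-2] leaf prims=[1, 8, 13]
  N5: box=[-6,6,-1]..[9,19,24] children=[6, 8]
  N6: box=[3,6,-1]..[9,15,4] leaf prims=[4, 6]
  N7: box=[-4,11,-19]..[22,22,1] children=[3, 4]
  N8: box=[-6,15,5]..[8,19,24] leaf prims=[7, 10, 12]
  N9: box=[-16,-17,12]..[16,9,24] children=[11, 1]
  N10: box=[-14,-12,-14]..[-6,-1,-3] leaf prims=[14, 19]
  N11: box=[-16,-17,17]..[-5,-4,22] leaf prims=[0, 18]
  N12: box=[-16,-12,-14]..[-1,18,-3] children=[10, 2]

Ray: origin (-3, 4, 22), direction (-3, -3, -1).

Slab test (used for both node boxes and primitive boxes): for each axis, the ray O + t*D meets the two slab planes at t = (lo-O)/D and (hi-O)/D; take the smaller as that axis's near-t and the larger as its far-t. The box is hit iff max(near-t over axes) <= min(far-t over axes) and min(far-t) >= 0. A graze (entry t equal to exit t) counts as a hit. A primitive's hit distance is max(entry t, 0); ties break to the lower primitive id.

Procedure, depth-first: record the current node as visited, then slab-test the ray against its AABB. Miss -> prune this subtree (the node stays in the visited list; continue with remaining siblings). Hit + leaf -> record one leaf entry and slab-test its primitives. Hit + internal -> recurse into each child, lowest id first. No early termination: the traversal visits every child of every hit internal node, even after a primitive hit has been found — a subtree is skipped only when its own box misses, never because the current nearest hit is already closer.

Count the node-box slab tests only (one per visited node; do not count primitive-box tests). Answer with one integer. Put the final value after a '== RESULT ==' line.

Walk:
N0 x:[-25/3,13/3] y:[-6,7] z:[-2,41] -> hit [-2,13/3], descend [5, 7, 9, 12]
  N5 x:[-4,1] y:[-5,-2/3] z:[-2,23] -> miss, prune
  N7 x:[-25/3,1/3] y:[-6,-7/3] z:[21,41] -> miss, prune
  N9 x:[-19/3,13/3] y:[-5/3,7] z:[-2,10] -> hit [-5/3,13/3], descend [1, 11]
    N1 x:[-19/3,0] y:[-5/3,5] z:[-2,10] -> hit [-5/3,0] leaf, test {P2(miss), P3(miss), P17(miss)}
    N11 x:[2/3,13/3] y:[8/3,7] z:[0,5] -> hit [8/3,13/3] leaf, test {P0(miss), P18@t=8/3}
  N12 x:[-2/3,13/3] y:[-14/3,16/3] z:[25,36] -> miss, prune

Visited [0, 5, 7, 9, 1, 11, 12]. Tests: 7 box, 2 leaf. Nearest: P18.

== RESULT ==
7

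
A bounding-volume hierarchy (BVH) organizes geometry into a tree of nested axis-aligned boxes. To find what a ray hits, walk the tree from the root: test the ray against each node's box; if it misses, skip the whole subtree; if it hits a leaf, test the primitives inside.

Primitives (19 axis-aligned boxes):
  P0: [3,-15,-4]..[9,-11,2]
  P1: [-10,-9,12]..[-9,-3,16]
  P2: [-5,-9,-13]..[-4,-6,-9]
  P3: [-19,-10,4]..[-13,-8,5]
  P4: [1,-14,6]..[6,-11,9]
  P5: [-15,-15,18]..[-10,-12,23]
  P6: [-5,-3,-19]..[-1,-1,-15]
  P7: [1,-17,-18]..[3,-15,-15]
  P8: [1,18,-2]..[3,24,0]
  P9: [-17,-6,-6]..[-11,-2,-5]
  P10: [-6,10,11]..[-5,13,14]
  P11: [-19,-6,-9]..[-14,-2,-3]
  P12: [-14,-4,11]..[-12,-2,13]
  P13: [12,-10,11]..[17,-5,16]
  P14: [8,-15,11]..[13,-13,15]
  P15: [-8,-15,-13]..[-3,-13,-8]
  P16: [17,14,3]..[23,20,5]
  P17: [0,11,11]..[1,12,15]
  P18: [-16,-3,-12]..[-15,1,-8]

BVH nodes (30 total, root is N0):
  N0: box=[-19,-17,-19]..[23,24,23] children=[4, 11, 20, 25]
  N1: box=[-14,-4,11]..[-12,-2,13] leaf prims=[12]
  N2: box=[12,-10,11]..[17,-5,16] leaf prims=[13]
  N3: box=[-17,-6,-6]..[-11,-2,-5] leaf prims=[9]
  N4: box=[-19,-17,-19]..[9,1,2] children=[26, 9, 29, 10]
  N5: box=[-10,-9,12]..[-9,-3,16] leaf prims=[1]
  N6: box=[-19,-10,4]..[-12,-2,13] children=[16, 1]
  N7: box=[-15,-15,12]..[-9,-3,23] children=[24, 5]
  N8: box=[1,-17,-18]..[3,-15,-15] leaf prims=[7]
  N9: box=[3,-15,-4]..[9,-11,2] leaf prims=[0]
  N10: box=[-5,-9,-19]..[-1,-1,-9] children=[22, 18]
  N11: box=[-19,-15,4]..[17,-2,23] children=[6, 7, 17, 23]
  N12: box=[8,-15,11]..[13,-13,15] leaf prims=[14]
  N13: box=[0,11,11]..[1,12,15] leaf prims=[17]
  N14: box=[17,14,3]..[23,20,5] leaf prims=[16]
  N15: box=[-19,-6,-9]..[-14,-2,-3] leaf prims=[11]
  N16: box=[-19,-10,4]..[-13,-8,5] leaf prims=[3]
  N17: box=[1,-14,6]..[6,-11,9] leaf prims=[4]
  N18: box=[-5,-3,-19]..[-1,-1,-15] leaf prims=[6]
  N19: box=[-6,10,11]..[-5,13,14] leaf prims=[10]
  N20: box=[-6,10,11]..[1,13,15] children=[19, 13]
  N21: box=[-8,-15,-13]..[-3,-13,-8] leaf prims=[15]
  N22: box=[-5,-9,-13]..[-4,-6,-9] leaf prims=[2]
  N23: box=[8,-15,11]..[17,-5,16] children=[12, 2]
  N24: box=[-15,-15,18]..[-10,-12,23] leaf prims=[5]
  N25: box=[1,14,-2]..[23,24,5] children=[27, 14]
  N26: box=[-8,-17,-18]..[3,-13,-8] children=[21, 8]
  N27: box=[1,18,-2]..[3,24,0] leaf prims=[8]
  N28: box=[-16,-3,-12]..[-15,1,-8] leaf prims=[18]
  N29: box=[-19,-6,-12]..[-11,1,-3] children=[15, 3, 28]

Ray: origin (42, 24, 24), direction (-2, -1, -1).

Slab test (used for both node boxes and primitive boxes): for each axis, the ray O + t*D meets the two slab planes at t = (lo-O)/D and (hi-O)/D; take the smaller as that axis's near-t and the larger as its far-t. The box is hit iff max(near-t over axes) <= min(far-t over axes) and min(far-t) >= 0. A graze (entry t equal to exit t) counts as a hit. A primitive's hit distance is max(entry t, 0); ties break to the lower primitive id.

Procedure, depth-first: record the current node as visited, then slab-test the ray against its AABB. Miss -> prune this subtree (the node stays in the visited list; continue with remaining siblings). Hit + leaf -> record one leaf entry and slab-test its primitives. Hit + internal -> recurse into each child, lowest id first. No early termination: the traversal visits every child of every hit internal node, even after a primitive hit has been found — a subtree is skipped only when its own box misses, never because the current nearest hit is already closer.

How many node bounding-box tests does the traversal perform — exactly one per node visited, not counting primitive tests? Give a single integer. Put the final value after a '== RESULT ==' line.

Walk:
N0 x:[19/2,61/2] y:[0,41] z:[1,43] -> hit [19/2,61/2], descend [4, 11, 20, 25]
  N4 x:[33/2,61/2] y:[23,41] z:[22,43] -> hit [23,61/2], descend [9, 10, 26, 29]
    N9 x:[33/2,39/2] y:[35,39] z:[22,28] -> miss, prune
    N10 x:[43/2,47/2] y:[25,33] z:[33,43] -> miss, prune
    N26 x:[39/2,25] y:[37,41] z:[32,42] -> miss, prune
    N29 x:[53/2,61/2] y:[23,30] z:[27,36] -> hit [27,30], descend [3, 15, 28]
      N3 x:[53/2,59/2] y:[26,30] z:[29,30] -> hit [29,59/2] leaf, test {P9@t=29}
      N15 x:[28,61/2] y:[26,30] z:[27,33] -> hit [28,30] leaf, test {P11@t=28}
      N28 x:[57/2,29] y:[23,27] z:[32,36] -> miss, prune
  N11 x:[25/2,61/2] y:[26,39] z:[1,20] -> miss, prune
  N20 x:[41/2,24] y:[11,14] z:[9,13] -> miss, prune
  N25 x:[19/2,41/2] y:[0,10] z:[19,26] -> miss, prune

order=[0, 4, 9, 10, 26, 29, 3, 15, 28, 11, 20, 25]  |boxes|=12  |leaves|=2  hit=P11

== RESULT ==
12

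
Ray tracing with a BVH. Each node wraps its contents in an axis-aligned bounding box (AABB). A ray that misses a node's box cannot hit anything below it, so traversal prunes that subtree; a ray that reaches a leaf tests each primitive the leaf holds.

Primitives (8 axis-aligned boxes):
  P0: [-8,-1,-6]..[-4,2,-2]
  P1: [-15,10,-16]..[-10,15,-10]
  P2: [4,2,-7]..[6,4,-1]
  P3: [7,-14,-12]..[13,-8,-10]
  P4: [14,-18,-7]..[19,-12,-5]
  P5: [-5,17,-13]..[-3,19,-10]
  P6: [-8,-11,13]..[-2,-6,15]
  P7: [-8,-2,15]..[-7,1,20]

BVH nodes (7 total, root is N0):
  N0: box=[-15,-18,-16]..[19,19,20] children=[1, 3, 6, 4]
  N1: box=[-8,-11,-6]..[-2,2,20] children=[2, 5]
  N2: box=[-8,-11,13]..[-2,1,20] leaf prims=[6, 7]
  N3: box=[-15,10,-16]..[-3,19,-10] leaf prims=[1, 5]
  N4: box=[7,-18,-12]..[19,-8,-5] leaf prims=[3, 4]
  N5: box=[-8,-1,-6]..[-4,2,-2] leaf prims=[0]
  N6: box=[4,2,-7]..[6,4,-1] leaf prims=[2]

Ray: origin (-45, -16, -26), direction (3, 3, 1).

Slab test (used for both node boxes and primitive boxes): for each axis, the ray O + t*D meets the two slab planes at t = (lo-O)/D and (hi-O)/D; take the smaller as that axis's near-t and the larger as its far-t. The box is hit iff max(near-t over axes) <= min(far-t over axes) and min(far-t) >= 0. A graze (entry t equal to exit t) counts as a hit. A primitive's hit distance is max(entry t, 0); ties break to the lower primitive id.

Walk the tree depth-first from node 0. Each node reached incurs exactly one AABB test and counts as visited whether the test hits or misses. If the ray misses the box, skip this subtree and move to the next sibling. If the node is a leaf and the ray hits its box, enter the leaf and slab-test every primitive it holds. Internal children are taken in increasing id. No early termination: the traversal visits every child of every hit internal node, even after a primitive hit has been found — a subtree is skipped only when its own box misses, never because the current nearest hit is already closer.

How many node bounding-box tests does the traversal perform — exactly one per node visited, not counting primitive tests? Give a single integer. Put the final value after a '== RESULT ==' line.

Traverse from the root:
N0 x:[10,64/3] y:[-2/3,35/3] z:[10,46] -> hit [10,35/3], descend [1, 3, 4, 6]
  N1 x:[37/3,43/3] y:[5/3,6] z:[20,46] -> miss, prune
  N3 x:[10,14] y:[26/3,35/3] z:[10,16] -> hit [10,35/3] leaf, test {P1@t=10, P5(miss)}
  N4 x:[52/3,64/3] y:[-2/3,8/3] z:[14,21] -> miss, prune
  N6 x:[49/3,17] y:[6,20/3] z:[19,25] -> miss, prune

Visited [0, 1, 3, 4, 6]. Tests: 5 box, 1 leaf. Nearest: P1.

== RESULT ==
5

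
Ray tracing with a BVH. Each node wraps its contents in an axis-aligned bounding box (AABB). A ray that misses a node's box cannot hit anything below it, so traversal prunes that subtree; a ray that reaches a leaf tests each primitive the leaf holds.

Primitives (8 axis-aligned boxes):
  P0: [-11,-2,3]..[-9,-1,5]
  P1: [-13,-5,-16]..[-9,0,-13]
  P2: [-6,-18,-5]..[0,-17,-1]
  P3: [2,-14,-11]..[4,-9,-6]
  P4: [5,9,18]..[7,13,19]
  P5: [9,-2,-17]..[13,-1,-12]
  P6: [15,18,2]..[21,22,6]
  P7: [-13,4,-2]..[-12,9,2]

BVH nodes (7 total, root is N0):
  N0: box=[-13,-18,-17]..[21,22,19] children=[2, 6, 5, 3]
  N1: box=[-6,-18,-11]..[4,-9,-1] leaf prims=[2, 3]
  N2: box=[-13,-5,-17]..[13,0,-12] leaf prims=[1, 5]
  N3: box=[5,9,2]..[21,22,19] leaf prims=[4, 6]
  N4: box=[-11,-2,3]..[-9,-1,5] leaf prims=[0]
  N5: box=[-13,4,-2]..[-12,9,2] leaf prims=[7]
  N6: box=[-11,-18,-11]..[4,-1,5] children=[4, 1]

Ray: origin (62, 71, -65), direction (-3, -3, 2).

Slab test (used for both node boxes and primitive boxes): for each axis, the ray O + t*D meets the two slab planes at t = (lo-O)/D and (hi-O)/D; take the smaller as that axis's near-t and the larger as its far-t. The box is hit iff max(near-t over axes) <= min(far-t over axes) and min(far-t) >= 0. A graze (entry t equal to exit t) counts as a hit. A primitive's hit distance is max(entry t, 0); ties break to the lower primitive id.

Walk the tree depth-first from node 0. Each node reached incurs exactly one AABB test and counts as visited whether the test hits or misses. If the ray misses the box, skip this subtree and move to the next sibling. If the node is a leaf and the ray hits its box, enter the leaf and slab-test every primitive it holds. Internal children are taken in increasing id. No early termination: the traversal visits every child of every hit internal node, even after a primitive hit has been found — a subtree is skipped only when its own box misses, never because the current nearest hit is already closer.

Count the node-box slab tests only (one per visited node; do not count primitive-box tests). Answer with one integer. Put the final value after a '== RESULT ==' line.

Trace the traversal:
N0 x:[41/3,25] y:[49/3,89/3] z:[24,42] -> hit [24,25], descend [2, 3, 5, 6]
  N2 x:[49/3,25] y:[71/3,76/3] z:[24,53/2] -> hit [24,25] leaf, test {P1@t=49/2, P5(miss)}
  N3 x:[41/3,19] y:[49/3,62/3] z:[67/2,42] -> miss, prune
  N5 x:[74/3,25] y:[62/3,67/3] z:[63/2,67/2] -> miss, prune
  N6 x:[58/3,73/3] y:[24,89/3] z:[27,35] -> miss, prune

Summary -> nodes [0, 2, 3, 5, 6]; box-tests=5; leaf-entries=1; first=P1

== RESULT ==
5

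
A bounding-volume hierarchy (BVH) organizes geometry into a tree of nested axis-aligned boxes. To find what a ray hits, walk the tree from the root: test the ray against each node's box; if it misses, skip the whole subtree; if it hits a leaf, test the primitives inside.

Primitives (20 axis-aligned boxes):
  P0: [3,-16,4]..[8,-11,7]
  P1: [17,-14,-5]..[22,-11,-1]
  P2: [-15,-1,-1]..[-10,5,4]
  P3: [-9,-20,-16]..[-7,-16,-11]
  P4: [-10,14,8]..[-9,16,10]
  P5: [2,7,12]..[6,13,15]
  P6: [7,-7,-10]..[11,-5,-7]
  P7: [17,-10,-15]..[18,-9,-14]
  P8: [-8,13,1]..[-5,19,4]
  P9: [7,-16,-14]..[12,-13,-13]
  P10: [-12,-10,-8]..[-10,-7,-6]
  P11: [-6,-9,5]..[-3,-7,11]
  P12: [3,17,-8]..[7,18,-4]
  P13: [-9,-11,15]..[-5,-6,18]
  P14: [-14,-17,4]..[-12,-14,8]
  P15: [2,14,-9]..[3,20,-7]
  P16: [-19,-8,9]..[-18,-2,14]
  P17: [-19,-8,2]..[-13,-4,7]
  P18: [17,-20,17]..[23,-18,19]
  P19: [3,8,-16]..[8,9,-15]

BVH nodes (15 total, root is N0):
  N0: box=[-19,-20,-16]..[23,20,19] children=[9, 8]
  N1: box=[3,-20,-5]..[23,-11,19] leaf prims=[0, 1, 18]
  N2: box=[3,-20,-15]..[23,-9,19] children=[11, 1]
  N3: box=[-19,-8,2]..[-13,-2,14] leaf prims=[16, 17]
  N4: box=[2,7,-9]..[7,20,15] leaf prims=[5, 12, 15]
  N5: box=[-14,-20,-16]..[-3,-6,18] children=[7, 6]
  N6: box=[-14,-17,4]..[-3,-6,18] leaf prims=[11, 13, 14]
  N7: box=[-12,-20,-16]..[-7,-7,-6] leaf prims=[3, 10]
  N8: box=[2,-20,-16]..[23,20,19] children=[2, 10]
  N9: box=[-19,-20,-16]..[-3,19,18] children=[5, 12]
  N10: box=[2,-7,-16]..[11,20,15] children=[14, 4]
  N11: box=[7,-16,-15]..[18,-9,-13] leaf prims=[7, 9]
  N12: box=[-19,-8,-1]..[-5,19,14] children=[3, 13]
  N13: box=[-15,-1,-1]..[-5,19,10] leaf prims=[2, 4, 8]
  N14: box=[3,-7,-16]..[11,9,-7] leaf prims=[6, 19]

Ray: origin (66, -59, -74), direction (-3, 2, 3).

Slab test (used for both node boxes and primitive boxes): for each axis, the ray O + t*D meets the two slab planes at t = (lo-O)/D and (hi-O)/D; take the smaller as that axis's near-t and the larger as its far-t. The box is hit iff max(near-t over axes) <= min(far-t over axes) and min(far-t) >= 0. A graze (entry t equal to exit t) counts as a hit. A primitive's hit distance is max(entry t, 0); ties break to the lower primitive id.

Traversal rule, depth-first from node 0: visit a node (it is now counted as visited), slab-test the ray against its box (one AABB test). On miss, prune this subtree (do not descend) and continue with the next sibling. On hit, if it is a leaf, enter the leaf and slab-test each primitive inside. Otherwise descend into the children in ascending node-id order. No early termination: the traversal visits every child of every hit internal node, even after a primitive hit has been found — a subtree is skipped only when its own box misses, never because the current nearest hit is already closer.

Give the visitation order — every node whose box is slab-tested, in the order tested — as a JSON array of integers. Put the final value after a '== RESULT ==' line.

Traverse from the root:
N0 x:[43/3,85/3] y:[39/2,79/2] z:[58/3,31] -> hit [39/2,85/3], descend [8, 9]
  N8 x:[43/3,64/3] y:[39/2,79/2] z:[58/3,31] -> hit [39/2,64/3], descend [2, 10]
    N2 x:[43/3,21] y:[39/2,25] z:[59/3,31] -> hit [59/3,21], descend [1, 11]
      N1 x:[43/3,21] y:[39/2,24] z:[23,31] -> miss, prune
      N11 x:[16,59/3] y:[43/2,25] z:[59/3,61/3] -> miss, prune
    N10 x:[55/3,64/3] y:[26,79/2] z:[58/3,89/3] -> miss, prune
  N9 x:[23,85/3] y:[39/2,39] z:[58/3,92/3] -> hit [23,85/3], descend [5, 12]
    N5 x:[23,80/3] y:[39/2,53/2] z:[58/3,92/3] -> hit [23,53/2], descend [6, 7]
      N6 x:[23,80/3] y:[21,53/2] z:[26,92/3] -> hit [26,53/2] leaf, test {P11(miss), P13(miss), P14(miss)}
      N7 x:[73/3,26] y:[39/2,26] z:[58/3,68/3] -> miss, prune
    N12 x:[71/3,85/3] y:[51/2,39] z:[73/3,88/3] -> hit [51/2,85/3], descend [3, 13]
      N3 x:[79/3,85/3] y:[51/2,57/2] z:[76/3,88/3] -> hit [79/3,85/3] leaf, test {P16@t=28, P17@t=79/3}
      N13 x:[71/3,27] y:[29,39] z:[73/3,28] -> miss, prune

order=[0, 8, 2, 1, 11, 10, 9, 5, 6, 7, 12, 3, 13]  |boxes|=13  |leaves|=2  hit=P17

== RESULT ==
[0, 8, 2, 1, 11, 10, 9, 5, 6, 7, 12, 3, 13]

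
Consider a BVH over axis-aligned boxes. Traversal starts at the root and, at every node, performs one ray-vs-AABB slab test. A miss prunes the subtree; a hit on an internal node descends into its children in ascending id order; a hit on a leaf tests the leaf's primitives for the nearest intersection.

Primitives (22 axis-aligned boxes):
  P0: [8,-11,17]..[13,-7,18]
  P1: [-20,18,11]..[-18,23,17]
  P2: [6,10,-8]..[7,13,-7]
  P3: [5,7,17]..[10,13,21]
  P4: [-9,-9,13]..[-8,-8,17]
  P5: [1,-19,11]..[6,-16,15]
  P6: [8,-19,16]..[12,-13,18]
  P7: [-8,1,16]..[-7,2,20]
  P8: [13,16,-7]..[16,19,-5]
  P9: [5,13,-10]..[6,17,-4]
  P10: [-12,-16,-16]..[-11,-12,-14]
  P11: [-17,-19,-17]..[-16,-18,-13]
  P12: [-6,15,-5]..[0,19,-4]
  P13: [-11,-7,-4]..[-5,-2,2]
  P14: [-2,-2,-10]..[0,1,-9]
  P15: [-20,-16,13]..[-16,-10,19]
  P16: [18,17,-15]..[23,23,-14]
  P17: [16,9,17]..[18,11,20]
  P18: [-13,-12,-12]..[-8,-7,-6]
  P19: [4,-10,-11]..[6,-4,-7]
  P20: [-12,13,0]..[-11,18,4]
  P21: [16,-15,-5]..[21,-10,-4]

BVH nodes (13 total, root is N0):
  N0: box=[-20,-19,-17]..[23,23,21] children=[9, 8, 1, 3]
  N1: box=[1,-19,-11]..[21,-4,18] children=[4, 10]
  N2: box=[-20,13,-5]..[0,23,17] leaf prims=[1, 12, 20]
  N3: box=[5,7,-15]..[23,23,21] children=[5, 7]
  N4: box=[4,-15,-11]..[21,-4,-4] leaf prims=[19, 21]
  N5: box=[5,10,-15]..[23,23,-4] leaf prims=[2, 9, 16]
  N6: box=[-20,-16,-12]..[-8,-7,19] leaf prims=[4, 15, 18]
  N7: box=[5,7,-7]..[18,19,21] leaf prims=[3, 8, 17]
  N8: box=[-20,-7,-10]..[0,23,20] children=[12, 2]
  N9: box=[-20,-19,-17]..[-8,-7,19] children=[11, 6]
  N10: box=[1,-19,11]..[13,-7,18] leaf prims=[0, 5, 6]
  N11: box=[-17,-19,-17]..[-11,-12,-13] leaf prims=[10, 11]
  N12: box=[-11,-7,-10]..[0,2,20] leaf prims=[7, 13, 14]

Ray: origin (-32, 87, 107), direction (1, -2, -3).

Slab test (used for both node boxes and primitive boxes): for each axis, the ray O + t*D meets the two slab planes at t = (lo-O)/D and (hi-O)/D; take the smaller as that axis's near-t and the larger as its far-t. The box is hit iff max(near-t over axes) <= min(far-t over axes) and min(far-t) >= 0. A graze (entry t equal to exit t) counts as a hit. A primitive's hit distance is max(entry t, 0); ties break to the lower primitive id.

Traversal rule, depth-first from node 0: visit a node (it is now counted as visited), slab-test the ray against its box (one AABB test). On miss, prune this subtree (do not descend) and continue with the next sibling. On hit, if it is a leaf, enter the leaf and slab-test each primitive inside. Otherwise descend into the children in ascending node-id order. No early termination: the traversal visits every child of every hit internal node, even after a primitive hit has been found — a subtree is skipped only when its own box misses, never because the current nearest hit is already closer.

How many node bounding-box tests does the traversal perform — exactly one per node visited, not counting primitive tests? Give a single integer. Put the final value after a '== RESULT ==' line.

Traverse from the root:
N0 x:[12,55] y:[32,53] z:[86/3,124/3] -> hit [32,124/3], descend [1, 3, 8, 9]
  N1 x:[33,53] y:[91/2,53] z:[89/3,118/3] -> miss, prune
  N3 x:[37,55] y:[32,40] z:[86/3,122/3] -> hit [37,40], descend [5, 7]
    N5 x:[37,55] y:[32,77/2] z:[37,122/3] -> hit [37,77/2] leaf, test {P2@t=38, P9@t=37, P16(miss)}
    N7 x:[37,50] y:[34,40] z:[86/3,38] -> hit [37,38] leaf, test {P3(miss), P8(miss), P17(miss)}
  N8 x:[12,32] y:[32,47] z:[29,39] -> hit [32,32], descend [2, 12]
    N2 x:[12,32] y:[32,37] z:[30,112/3] -> hit [32,32] leaf, test {P1(miss), P12(miss), P20(miss)}
    N12 x:[21,32] y:[85/2,47] z:[29,39] -> miss, prune
  N9 x:[12,24] y:[47,53] z:[88/3,124/3] -> miss, prune

Summary -> nodes [0, 1, 3, 5, 7, 8, 2, 12, 9]; box-tests=9; leaf-entries=3; first=P9

== RESULT ==
9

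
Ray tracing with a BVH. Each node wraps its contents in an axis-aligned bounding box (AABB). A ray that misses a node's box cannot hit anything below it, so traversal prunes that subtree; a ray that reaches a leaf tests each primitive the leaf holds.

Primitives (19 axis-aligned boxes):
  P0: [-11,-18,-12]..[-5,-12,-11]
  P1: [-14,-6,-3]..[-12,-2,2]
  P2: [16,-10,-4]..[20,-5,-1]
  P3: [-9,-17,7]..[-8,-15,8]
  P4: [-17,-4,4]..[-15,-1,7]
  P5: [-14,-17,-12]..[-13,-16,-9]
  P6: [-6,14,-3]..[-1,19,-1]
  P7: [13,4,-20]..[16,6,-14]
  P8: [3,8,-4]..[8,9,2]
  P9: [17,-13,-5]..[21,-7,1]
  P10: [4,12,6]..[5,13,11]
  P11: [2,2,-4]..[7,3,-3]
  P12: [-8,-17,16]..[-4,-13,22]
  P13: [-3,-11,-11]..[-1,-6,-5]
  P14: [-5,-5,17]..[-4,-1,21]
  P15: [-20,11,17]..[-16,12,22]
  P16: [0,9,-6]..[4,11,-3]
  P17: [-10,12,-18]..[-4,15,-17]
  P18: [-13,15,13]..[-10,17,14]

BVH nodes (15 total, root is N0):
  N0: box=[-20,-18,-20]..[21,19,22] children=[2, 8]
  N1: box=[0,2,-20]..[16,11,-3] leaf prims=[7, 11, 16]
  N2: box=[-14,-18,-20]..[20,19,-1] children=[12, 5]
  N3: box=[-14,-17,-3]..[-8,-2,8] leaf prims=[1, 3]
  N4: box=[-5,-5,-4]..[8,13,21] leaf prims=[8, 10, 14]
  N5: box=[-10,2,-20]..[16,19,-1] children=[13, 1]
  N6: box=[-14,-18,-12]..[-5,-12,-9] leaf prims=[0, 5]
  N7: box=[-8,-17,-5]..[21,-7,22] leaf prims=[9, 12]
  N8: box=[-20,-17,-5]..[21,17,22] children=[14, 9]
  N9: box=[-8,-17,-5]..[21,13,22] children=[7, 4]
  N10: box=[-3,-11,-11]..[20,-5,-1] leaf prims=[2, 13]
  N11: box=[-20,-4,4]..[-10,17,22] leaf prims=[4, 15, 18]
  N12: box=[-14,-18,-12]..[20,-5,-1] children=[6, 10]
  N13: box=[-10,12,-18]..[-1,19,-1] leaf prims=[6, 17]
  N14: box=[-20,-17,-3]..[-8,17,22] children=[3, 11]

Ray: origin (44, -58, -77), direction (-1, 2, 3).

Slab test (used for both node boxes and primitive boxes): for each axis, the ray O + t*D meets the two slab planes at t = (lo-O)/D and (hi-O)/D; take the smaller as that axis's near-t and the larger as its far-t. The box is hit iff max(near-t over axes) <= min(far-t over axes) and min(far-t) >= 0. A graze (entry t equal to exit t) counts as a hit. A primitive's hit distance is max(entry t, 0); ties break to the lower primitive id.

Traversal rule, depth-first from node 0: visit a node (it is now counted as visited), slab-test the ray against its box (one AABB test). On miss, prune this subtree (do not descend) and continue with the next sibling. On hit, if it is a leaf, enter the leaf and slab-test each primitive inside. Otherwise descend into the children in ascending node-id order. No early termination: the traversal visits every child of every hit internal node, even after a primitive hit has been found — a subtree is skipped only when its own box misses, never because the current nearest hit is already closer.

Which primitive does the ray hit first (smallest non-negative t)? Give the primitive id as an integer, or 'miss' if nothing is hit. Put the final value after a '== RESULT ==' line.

Walk:
N0 x:[23,64] y:[20,77/2] z:[19,33] -> hit [23,33], descend [2, 8]
  N2 x:[24,58] y:[20,77/2] z:[19,76/3] -> hit [24,76/3], descend [5, 12]
    N5 x:[28,54] y:[30,77/2] z:[19,76/3] -> miss, prune
    N12 x:[24,58] y:[20,53/2] z:[65/3,76/3] -> hit [24,76/3], descend [6, 10]
      N6 x:[49,58] y:[20,23] z:[65/3,68/3] -> miss, prune
      N10 x:[24,47] y:[47/2,53/2] z:[22,76/3] -> hit [24,76/3] leaf, test {P2@t=73/3, P13(miss)}
  N8 x:[23,64] y:[41/2,75/2] z:[24,33] -> hit [24,33], descend [9, 14]
    N9 x:[23,52] y:[41/2,71/2] z:[24,33] -> hit [24,33], descend [4, 7]
      N4 x:[36,49] y:[53/2,71/2] z:[73/3,98/3] -> miss, prune
      N7 x:[23,52] y:[41/2,51/2] z:[24,33] -> hit [24,51/2] leaf, test {P9@t=24, P12(miss)}
    N14 x:[52,64] y:[41/2,75/2] z:[74/3,33] -> miss, prune

order=[0, 2, 5, 12, 6, 10, 8, 9, 4, 7, 14]  |boxes|=11  |leaves|=2  hit=P9

== RESULT ==
9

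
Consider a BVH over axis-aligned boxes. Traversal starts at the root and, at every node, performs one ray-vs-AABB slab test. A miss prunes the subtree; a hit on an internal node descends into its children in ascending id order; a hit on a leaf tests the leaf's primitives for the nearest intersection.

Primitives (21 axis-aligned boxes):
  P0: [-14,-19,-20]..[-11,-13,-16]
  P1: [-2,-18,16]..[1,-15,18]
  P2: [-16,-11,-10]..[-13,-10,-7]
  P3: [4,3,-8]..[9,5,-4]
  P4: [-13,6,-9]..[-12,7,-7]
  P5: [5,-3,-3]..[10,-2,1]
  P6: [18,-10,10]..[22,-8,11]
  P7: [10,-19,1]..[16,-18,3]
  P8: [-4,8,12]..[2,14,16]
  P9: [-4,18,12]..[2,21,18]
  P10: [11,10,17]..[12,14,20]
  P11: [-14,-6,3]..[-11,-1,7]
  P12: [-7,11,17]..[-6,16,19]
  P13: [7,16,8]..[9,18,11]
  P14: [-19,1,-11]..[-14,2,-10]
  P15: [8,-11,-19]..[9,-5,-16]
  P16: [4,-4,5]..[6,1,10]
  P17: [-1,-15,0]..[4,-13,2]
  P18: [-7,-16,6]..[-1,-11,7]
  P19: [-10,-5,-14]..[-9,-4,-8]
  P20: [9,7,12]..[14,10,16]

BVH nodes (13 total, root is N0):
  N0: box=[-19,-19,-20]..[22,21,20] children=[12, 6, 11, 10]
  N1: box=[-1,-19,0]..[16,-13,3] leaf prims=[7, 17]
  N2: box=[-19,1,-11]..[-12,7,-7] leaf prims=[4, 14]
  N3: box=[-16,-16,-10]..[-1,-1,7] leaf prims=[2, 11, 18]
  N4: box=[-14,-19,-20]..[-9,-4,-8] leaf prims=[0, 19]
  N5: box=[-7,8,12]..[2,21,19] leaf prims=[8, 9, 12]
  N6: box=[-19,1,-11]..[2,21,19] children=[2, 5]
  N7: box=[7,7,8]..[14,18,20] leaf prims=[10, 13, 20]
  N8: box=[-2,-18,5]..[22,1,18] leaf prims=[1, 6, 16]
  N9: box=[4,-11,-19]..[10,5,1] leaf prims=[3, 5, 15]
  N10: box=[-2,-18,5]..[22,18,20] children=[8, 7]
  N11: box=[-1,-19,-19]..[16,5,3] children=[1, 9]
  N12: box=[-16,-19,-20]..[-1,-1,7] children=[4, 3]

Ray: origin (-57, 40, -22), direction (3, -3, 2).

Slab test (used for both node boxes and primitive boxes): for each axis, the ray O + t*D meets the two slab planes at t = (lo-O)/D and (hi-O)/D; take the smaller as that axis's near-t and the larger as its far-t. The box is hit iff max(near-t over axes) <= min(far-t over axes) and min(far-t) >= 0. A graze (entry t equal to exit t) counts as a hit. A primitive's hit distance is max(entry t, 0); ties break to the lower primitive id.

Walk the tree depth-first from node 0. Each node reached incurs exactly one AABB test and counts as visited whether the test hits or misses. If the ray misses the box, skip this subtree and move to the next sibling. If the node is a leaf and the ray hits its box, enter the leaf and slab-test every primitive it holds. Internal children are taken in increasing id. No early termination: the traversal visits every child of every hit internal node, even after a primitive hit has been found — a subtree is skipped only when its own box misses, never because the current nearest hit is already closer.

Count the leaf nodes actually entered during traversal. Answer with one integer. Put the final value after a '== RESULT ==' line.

Walk:
N0 x:[38/3,79/3] y:[19/3,59/3] z:[1,21] -> hit [38/3,59/3], descend [6, 10, 11, 12]
  N6 x:[38/3,59/3] y:[19/3,13] z:[11/2,41/2] -> hit [38/3,13], descend [2, 5]
    N2 x:[38/3,15] y:[11,13] z:[11/2,15/2] -> miss, prune
    N5 x:[50/3,59/3] y:[19/3,32/3] z:[17,41/2] -> miss, prune
  N10 x:[55/3,79/3] y:[22/3,58/3] z:[27/2,21] -> hit [55/3,58/3], descend [7, 8]
    N7 x:[64/3,71/3] y:[22/3,11] z:[15,21] -> miss, prune
    N8 x:[55/3,79/3] y:[13,58/3] z:[27/2,20] -> hit [55/3,58/3] leaf, test {P1@t=19, P6(miss), P16(miss)}
  N11 x:[56/3,73/3] y:[35/3,59/3] z:[3/2,25/2] -> miss, prune
  N12 x:[41/3,56/3] y:[41/3,59/3] z:[1,29/2] -> hit [41/3,29/2], descend [3, 4]
    N3 x:[41/3,56/3] y:[41/3,56/3] z:[6,29/2] -> hit [41/3,29/2] leaf, test {P2(miss), P11@t=43/3, P18(miss)}
    N4 x:[43/3,16] y:[44/3,59/3] z:[1,7] -> miss, prune

Summary -> nodes [0, 6, 2, 5, 10, 7, 8, 11, 12, 3, 4]; box-tests=11; leaf-entries=2; first=P11

== RESULT ==
2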